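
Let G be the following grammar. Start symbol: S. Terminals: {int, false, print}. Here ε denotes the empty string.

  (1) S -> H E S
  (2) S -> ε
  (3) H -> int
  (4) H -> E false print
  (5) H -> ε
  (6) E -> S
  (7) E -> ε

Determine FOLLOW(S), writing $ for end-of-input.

FIRST(S): from S->H E S we get {ε, false, int}; from S->ε we get {ε}. So FIRST(S) = {ε, false, int}.
FIRST(E): from E->S we get {ε, false, int}; from E->ε we get {ε}. So FIRST(E) = {ε, false, int}.
FIRST(H): from H->int we get {int}; from H->E false print we get {false, int}; from H->ε we get {ε}. So FIRST(H) = {ε, false, int}.
FOLLOW(S) includes $ since S is the start symbol.
FOLLOW(S): in S->H E S, the suffix after S is empty (adds nothing new); in E->S, the suffix after S is empty, so FOLLOW(S) ⊇ FOLLOW(E) = {$, false, int}. Thus FOLLOW(S) = {$, false, int}.
FOLLOW(H): in S->H E S, H is followed by E S with FIRST {ε, false, int}; in S->H E S, the suffix after H is nullable, so FOLLOW(H) ⊇ FOLLOW(S) = {$, false, int}. Thus FOLLOW(H) = {$, false, int}.
FOLLOW(E): in S->H E S, E is followed by S with FIRST {ε, false, int}; in S->H E S, the suffix after E is nullable, so FOLLOW(E) ⊇ FOLLOW(S) = {$, false, int}; in H->E false print, E is followed by false print with FIRST {false}. Thus FOLLOW(E) = {$, false, int}.

{$, false, int}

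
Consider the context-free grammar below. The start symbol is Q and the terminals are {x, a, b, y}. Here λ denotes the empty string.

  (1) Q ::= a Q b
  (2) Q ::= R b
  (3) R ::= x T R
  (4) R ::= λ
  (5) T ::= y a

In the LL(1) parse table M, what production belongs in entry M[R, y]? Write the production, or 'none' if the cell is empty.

FIRST(R) = {λ, x}
FIRST(T) = {y}
FIRST(Q) = {a, b, x}  (via R b)
FOLLOW(Q) includes $ since Q is the start symbol.
FOLLOW(R): in Q::=R b, R is followed by b with FIRST {b}; in R::=x T R, the suffix after R is empty (adds nothing new). Thus FOLLOW(R) = {b}.
For R ::= x T R: FIRST(x T R) = {x}, so it goes in M[R, t] for t ∈ {x}.
For R ::= λ: FIRST(λ) = {λ}, so it goes in M[R, t] for t ∈ {}; since λ ∈ FIRST, also for every t ∈ FOLLOW(R) = {b}.
None of these place a production in M[R, y].

none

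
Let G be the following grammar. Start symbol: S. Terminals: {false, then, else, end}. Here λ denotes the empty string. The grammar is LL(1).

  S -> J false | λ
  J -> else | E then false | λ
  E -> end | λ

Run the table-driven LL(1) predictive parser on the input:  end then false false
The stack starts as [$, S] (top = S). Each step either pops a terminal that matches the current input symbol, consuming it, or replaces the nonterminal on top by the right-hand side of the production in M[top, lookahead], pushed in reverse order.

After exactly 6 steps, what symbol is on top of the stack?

     Stack                   Input                   Action
  1  $ S                     end then false false $  expand S -> J false
  2  $ false J               end then false false $  expand J -> E then false
  3  $ false false then E    end then false false $  expand E -> end
  4  $ false false then end  end then false false $  match end
  5  $ false false then      then false false $      match then
  6  $ false false           false false $           match false
Stack after step 6: $ false (top = false).

false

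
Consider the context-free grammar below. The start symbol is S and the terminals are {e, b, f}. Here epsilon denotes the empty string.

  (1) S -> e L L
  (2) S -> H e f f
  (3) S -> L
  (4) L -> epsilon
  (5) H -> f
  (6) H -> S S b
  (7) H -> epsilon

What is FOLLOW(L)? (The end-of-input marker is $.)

FIRST(L): from L->epsilon we get {epsilon}. So FIRST(L) = {epsilon}.
FIRST(S): from S->e L L we get {e}; from S->H e f f we get {b, e, f}; from S->L we get {epsilon}. So FIRST(S) = {epsilon, b, e, f}.
FIRST(H): from H->f we get {f}; from H->S S b we get {b, e, f}; from H->epsilon we get {epsilon}. So FIRST(H) = {epsilon, b, e, f}.
FOLLOW(S) includes $ since S is the start symbol.
FOLLOW(S): in H->S S b (occurrence 1), S is followed by S b with FIRST {b, e, f}; in H->S S b (occurrence 2), S is followed by b with FIRST {b}. Thus FOLLOW(S) = {$, b, e, f}.
FOLLOW(L): in S->e L L (occurrence 1), L is followed by L with FIRST {epsilon}; in S->e L L (occurrence 1), the suffix after L is nullable, so FOLLOW(L) ⊇ FOLLOW(S) = {$, b, e, f}; in S->e L L (occurrence 2), the suffix after L is empty, so FOLLOW(L) ⊇ FOLLOW(S) = {$, b, e, f}; in S->L, the suffix after L is empty, so FOLLOW(L) ⊇ FOLLOW(S) = {$, b, e, f}. Thus FOLLOW(L) = {$, b, e, f}.
FOLLOW(H): in S->H e f f, H is followed by e f f with FIRST {e}. Thus FOLLOW(H) = {e}.

{$, b, e, f}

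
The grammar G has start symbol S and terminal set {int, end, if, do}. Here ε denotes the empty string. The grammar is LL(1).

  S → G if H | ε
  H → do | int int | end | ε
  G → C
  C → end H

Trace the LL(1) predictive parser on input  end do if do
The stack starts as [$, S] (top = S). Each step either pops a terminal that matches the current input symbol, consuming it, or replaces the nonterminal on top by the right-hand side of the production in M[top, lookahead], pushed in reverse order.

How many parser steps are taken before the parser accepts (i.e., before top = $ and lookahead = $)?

     Stack         Input           Action
  1  $ S           end do if do $  expand S → G if H
  2  $ H if G      end do if do $  expand G → C
  3  $ H if C      end do if do $  expand C → end H
  4  $ H if H end  end do if do $  match end
  5  $ H if H      do if do $      expand H → do
  6  $ H if do     do if do $      match do
  7  $ H if        if do $         match if
  8  $ H           do $            expand H → do
  9  $ do          do $            match do
Accept reached after 9 steps.

9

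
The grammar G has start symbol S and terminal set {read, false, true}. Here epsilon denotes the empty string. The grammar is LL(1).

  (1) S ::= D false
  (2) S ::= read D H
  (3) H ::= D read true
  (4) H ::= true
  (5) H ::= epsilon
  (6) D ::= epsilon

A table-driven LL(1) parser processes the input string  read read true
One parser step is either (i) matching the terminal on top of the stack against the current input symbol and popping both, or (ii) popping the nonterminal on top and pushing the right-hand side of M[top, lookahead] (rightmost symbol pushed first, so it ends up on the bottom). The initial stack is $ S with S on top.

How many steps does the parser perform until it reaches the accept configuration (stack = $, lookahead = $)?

     Stack          Input             Action
  1  $ S            read read true $  expand S ::= read D H
  2  $ H D read     read read true $  match read
  3  $ H D          read true $       expand D ::= epsilon
  4  $ H            read true $       expand H ::= D read true
  5  $ true read D  read true $       expand D ::= epsilon
  6  $ true read    read true $       match read
  7  $ true         true $            match true
Accept reached after 7 steps.

7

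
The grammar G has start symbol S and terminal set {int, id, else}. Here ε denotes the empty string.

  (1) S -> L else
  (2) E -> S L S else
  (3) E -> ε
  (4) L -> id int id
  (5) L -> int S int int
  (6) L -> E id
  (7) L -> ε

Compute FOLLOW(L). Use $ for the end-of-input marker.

FIRST(S): from S->L else we get {else, id, int}. So FIRST(S) = {else, id, int}.
FIRST(E): from E->S L S else we get {else, id, int}; from E->ε we get {ε}. So FIRST(E) = {ε, else, id, int}.
FIRST(L): from L->id int id we get {id}; from L->int S int int we get {int}; from L->E id we get {else, id, int}; from L->ε we get {ε}. So FIRST(L) = {ε, else, id, int}.
FOLLOW(S) includes $ since S is the start symbol.
FOLLOW(S): in E->S L S else (occurrence 1), S is followed by L S else with FIRST {else, id, int}; in E->S L S else (occurrence 2), S is followed by else with FIRST {else}; in L->int S int int, S is followed by int int with FIRST {int}. Thus FOLLOW(S) = {$, else, id, int}.
FOLLOW(E): in L->E id, E is followed by id with FIRST {id}. Thus FOLLOW(E) = {id}.
FOLLOW(L): in S->L else, L is followed by else with FIRST {else}; in E->S L S else, L is followed by S else with FIRST {else, id, int}. Thus FOLLOW(L) = {else, id, int}.

{else, id, int}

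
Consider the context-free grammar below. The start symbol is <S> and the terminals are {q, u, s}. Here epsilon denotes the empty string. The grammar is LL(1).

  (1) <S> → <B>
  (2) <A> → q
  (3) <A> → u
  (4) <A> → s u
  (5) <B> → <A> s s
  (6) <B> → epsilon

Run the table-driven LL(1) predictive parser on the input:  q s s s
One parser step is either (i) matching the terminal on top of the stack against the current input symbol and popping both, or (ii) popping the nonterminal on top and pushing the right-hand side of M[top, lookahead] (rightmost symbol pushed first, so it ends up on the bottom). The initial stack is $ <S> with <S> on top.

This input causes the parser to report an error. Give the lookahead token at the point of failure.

s

     Stack      Input      Action
  1  $ <S>      q s s s $  expand <S> → <B>
  2  $ <B>      q s s s $  expand <B> → <A> s s
  3  $ s s <A>  q s s s $  expand <A> → q
  4  $ s s q    q s s s $  match q
  5  $ s s      s s s $    match s
  6  $ s        s s $      match s
  7  $          s $        error: stack empty but input remains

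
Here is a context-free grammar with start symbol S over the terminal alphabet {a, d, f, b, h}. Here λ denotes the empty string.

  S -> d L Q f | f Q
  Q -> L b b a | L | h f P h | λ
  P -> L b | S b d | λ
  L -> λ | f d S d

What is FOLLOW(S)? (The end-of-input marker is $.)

{$, b, d}

FIRST(S) = {d, f}
FIRST(L) = {λ, f}
FIRST(Q) = {λ, b, f, h}  (via L b b a, L)
FIRST(P) = {λ, b, d, f}  (via L b, S b d)
FOLLOW(S) includes $ since S is the start symbol.
FOLLOW(S): in P->S b d, S is followed by b d with FIRST {b}; in L->f d S d, S is followed by d with FIRST {d}. Thus FOLLOW(S) = {$, b, d}.
FOLLOW(Q): in S->d L Q f, Q is followed by f with FIRST {f}; in S->f Q, the suffix after Q is empty, so FOLLOW(Q) ⊇ FOLLOW(S) = {$, b, d}. Thus FOLLOW(Q) = {$, b, d, f}.
FOLLOW(P): in Q->h f P h, P is followed by h with FIRST {h}. Thus FOLLOW(P) = {h}.
FOLLOW(L): in S->d L Q f, L is followed by Q f with FIRST {b, f, h}; in Q->L b b a, L is followed by b b a with FIRST {b}; in Q->L, the suffix after L is empty, so FOLLOW(L) ⊇ FOLLOW(Q) = {$, b, d, f}; in P->L b, L is followed by b with FIRST {b}. Thus FOLLOW(L) = {$, b, d, f, h}.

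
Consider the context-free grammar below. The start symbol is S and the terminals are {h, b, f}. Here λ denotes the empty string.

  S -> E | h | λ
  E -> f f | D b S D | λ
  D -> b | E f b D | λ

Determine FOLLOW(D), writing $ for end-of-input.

{$, b, f}

FIRST(S) = {λ, b, f, h}  (via E)
FIRST(E) = {λ, b, f}  (via D b S D)
FIRST(D) = {λ, b, f}  (via E f b D)
FOLLOW(S) includes $ since S is the start symbol.
FOLLOW(S): in E->D b S D, S is followed by D with FIRST {λ, b, f}; in E->D b S D, the suffix after S is nullable, so FOLLOW(S) ⊇ FOLLOW(E) = {$, b, f}. Thus FOLLOW(S) = {$, b, f}.
FOLLOW(E): in S->E, the suffix after E is empty, so FOLLOW(E) ⊇ FOLLOW(S) = {$, b, f}; in D->E f b D, E is followed by f b D with FIRST {f}. Thus FOLLOW(E) = {$, b, f}.
FOLLOW(D): in E->D b S D (occurrence 1), D is followed by b S D with FIRST {b}; in E->D b S D (occurrence 2), the suffix after D is empty, so FOLLOW(D) ⊇ FOLLOW(E) = {$, b, f}; in D->E f b D, the suffix after D is empty (adds nothing new). Thus FOLLOW(D) = {$, b, f}.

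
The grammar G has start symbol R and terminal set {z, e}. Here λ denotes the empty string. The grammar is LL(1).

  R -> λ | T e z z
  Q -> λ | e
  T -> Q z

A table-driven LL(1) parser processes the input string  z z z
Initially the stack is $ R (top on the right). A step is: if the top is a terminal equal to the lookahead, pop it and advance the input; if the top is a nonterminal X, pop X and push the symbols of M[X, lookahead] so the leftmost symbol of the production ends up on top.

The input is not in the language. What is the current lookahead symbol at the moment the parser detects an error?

step 1: stack=$ R  input=z z z $  — expand R -> T e z z
step 2: stack=$ z z e T  input=z z z $  — expand T -> Q z
step 3: stack=$ z z e z Q  input=z z z $  — expand Q -> λ
step 4: stack=$ z z e z  input=z z z $  — match z
step 5: stack=$ z z e  input=z z $  — error: top is terminal e but lookahead is z

z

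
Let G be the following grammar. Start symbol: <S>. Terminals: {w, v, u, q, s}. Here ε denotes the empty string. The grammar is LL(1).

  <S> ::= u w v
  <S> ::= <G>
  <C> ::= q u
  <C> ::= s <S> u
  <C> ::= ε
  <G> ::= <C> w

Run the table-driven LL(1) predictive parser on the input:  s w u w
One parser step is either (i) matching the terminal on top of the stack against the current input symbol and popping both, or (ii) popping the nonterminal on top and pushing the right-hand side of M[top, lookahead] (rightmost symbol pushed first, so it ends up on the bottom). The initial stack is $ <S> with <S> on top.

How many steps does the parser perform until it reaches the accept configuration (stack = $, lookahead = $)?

      Stack        Input      Action
   1  $ <S>        s w u w $  expand <S> ::= <G>
   2  $ <G>        s w u w $  expand <G> ::= <C> w
   3  $ w <C>      s w u w $  expand <C> ::= s <S> u
   4  $ w u <S> s  s w u w $  match s
   5  $ w u <S>    w u w $    expand <S> ::= <G>
   6  $ w u <G>    w u w $    expand <G> ::= <C> w
   7  $ w u w <C>  w u w $    expand <C> ::= ε
   8  $ w u w      w u w $    match w
   9  $ w u        u w $      match u
  10  $ w          w $        match w
Accept reached after 10 steps.

10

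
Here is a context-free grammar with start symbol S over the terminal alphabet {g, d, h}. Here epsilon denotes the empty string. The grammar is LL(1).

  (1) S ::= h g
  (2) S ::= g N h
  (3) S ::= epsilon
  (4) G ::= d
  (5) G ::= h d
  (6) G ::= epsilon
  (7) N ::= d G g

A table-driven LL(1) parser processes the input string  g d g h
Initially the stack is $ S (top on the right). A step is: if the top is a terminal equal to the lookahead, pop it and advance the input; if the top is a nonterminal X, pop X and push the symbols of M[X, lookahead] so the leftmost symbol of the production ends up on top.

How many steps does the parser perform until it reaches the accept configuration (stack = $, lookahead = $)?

     Stack      Input      Action
  1  $ S        g d g h $  expand S ::= g N h
  2  $ h N g    g d g h $  match g
  3  $ h N      d g h $    expand N ::= d G g
  4  $ h g G d  d g h $    match d
  5  $ h g G    g h $      expand G ::= epsilon
  6  $ h g      g h $      match g
  7  $ h        h $        match h
Accept reached after 7 steps.

7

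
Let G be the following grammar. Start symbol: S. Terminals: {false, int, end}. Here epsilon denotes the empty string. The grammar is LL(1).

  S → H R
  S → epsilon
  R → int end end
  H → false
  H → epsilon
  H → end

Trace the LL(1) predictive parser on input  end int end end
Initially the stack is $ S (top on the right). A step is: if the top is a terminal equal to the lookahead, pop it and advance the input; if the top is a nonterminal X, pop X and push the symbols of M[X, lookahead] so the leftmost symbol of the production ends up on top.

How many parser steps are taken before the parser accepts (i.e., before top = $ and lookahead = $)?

     Stack          Input              Action
  1  $ S            end int end end $  expand S → H R
  2  $ R H          end int end end $  expand H → end
  3  $ R end        end int end end $  match end
  4  $ R            int end end $      expand R → int end end
  5  $ end end int  int end end $      match int
  6  $ end end      end end $          match end
  7  $ end          end $              match end
Accept reached after 7 steps.

7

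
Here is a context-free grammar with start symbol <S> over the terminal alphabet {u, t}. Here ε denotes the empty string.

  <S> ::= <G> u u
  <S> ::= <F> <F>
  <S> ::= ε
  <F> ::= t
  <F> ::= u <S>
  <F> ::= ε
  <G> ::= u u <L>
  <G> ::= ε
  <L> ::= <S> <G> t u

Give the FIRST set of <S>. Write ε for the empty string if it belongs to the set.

{ε, t, u}

FIRST(<F>) = {ε, t, u}
FIRST(<G>) = {ε, u}
FIRST(<S>) = {ε, t, u}  (via <G> u u, <F> <F>)
FIRST(<L>) = {t, u}  (via <S> <G> t u)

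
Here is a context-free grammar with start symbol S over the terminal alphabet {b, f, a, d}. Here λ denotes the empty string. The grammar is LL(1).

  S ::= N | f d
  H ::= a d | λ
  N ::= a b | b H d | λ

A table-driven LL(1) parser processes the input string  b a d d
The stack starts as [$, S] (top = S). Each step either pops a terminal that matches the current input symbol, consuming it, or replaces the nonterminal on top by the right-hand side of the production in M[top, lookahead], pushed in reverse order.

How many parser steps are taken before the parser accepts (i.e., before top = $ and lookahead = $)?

7

step 1: stack=$ S  input=b a d d $  — expand S ::= N
step 2: stack=$ N  input=b a d d $  — expand N ::= b H d
step 3: stack=$ d H b  input=b a d d $  — match b
step 4: stack=$ d H  input=a d d $  — expand H ::= a d
step 5: stack=$ d d a  input=a d d $  — match a
step 6: stack=$ d d  input=d d $  — match d
step 7: stack=$ d  input=d $  — match d
Accept reached after 7 steps.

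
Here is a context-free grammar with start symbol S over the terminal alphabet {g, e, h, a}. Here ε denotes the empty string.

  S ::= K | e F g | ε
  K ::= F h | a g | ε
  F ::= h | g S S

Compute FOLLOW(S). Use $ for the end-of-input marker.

FIRST(F) = {g, h}
FIRST(K) = {ε, a, g, h}  (via F h)
FIRST(S) = {ε, a, e, g, h}  (via K)
FOLLOW(S) includes $ since S is the start symbol.
FOLLOW(F): in S::=e F g, F is followed by g with FIRST {g}; in K::=F h, F is followed by h with FIRST {h}. Thus FOLLOW(F) = {g, h}.
FOLLOW(S): in F::=g S S (occurrence 1), S is followed by S with FIRST {ε, a, e, g, h}; in F::=g S S (occurrence 1), the suffix after S is nullable, so FOLLOW(S) ⊇ FOLLOW(F) = {g, h}; in F::=g S S (occurrence 2), the suffix after S is empty, so FOLLOW(S) ⊇ FOLLOW(F) = {g, h}. Thus FOLLOW(S) = {$, a, e, g, h}.
FOLLOW(K): in S::=K, the suffix after K is empty, so FOLLOW(K) ⊇ FOLLOW(S) = {$, a, e, g, h}. Thus FOLLOW(K) = {$, a, e, g, h}.

{$, a, e, g, h}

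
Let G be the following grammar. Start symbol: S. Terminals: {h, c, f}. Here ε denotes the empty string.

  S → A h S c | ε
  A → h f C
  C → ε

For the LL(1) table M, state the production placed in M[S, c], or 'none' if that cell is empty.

S → ε

FIRST(A): from A→h f C we get {h}. So FIRST(A) = {h}.
FIRST(C): from C→ε we get {ε}. So FIRST(C) = {ε}.
FIRST(S): from S→A h S c we get {h}; from S→ε we get {ε}. So FIRST(S) = {ε, h}.
FOLLOW(S) includes $ since S is the start symbol.
FOLLOW(S): in S→A h S c, S is followed by c with FIRST {c}. Thus FOLLOW(S) = {$, c}.
For S → A h S c: FIRST(A h S c) = {h}, so it goes in M[S, t] for t ∈ {h}.
For S → ε: FIRST(ε) = {ε}, so it goes in M[S, t] for t ∈ {}; since ε ∈ FIRST, also for every t ∈ FOLLOW(S) = {$, c}.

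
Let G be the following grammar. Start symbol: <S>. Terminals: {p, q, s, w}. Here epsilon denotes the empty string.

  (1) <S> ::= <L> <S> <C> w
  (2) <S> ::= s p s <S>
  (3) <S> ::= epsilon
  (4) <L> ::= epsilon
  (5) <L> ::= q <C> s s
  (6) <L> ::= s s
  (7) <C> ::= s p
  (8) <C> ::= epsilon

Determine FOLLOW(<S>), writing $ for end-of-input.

FIRST(<L>): from <L>::=epsilon we get {epsilon}; from <L>::=q <C> s s we get {q}; from <L>::=s s we get {s}. So FIRST(<L>) = {epsilon, q, s}.
FIRST(<C>): from <C>::=s p we get {s}; from <C>::=epsilon we get {epsilon}. So FIRST(<C>) = {epsilon, s}.
FIRST(<S>): from <S>::=<L> <S> <C> w we get {q, s, w}; from <S>::=s p s <S> we get {s}; from <S>::=epsilon we get {epsilon}. So FIRST(<S>) = {epsilon, q, s, w}.
FOLLOW(<S>) includes $ since <S> is the start symbol.
FOLLOW(<S>): in <S>::=<L> <S> <C> w, <S> is followed by <C> w with FIRST {s, w}; in <S>::=s p s <S>, the suffix after <S> is empty (adds nothing new). Thus FOLLOW(<S>) = {$, s, w}.
FOLLOW(<L>): in <S>::=<L> <S> <C> w, <L> is followed by <S> <C> w with FIRST {q, s, w}. Thus FOLLOW(<L>) = {q, s, w}.
FOLLOW(<C>): in <S>::=<L> <S> <C> w, <C> is followed by w with FIRST {w}; in <L>::=q <C> s s, <C> is followed by s s with FIRST {s}. Thus FOLLOW(<C>) = {s, w}.

{$, s, w}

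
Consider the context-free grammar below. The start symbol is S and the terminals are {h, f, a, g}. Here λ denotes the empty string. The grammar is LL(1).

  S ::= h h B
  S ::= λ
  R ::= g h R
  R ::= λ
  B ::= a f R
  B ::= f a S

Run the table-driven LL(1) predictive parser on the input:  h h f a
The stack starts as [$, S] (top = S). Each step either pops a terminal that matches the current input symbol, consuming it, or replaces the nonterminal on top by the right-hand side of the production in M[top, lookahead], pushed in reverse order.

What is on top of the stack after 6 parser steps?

S

     Stack    Input      Action
  1  $ S      h h f a $  expand S ::= h h B
  2  $ B h h  h h f a $  match h
  3  $ B h    h f a $    match h
  4  $ B      f a $      expand B ::= f a S
  5  $ S a f  f a $      match f
  6  $ S a    a $        match a
Stack after step 6: $ S (top = S).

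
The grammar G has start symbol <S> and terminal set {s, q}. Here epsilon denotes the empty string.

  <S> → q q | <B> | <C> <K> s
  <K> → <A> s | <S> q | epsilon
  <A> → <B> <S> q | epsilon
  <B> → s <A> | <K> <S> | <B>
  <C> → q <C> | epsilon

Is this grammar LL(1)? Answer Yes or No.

No

FIRST(<S>) = {q, s}
FIRST(<K>) = {epsilon, q, s}
FIRST(<A>) = {epsilon, q, s}
FIRST(<B>) = {q, s}
FIRST(<C>) = {epsilon, q}
FOLLOW(<S>) = {$, q, s}
FOLLOW(<K>) = {q, s}
FOLLOW(<A>) = {$, q, s}
FOLLOW(<B>) = {$, q, s}
FOLLOW(<C>) = {q, s}
Cell M[<A>, q] receives both <A> → <B> <S> q and <A> → epsilon — the grammar is not LL(1).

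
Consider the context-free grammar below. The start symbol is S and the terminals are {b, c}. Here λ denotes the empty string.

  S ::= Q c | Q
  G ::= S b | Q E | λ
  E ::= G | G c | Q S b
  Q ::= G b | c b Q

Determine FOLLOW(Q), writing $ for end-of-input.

FIRST(S) = {b, c}  (via Q c, Q)
FIRST(G) = {λ, b, c}  (via S b, Q E)
FIRST(Q) = {b, c}  (via G b)
FIRST(E) = {λ, b, c}  (via G, G c, Q S b)
FOLLOW(S) includes $ since S is the start symbol.
FOLLOW(S): in G::=S b, S is followed by b with FIRST {b}; in E::=Q S b, S is followed by b with FIRST {b}. Thus FOLLOW(S) = {$, b}.
FOLLOW(G): in E::=G, the suffix after G is empty, so FOLLOW(G) ⊇ FOLLOW(E) = {b, c}; in E::=G c, G is followed by c with FIRST {c}; in Q::=G b, G is followed by b with FIRST {b}. Thus FOLLOW(G) = {b, c}.
FOLLOW(E): in G::=Q E, the suffix after E is empty, so FOLLOW(E) ⊇ FOLLOW(G) = {b, c}. Thus FOLLOW(E) = {b, c}.
FOLLOW(Q): in S::=Q c, Q is followed by c with FIRST {c}; in S::=Q, the suffix after Q is empty, so FOLLOW(Q) ⊇ FOLLOW(S) = {$, b}; in G::=Q E, Q is followed by E with FIRST {λ, b, c}; in G::=Q E, the suffix after Q is nullable, so FOLLOW(Q) ⊇ FOLLOW(G) = {b, c}; in E::=Q S b, Q is followed by S b with FIRST {b, c}; in Q::=c b Q, the suffix after Q is empty (adds nothing new). Thus FOLLOW(Q) = {$, b, c}.

{$, b, c}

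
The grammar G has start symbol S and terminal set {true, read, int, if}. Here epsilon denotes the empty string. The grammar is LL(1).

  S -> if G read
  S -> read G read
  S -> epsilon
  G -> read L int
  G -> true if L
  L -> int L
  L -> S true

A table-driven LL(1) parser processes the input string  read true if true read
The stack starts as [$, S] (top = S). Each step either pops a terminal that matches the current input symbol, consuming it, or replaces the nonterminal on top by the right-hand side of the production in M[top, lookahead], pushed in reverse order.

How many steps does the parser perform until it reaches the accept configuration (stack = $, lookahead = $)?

9

     Stack             Input                     Action
  1  $ S               read true if true read $  expand S -> read G read
  2  $ read G read     read true if true read $  match read
  3  $ read G          true if true read $       expand G -> true if L
  4  $ read L if true  true if true read $       match true
  5  $ read L if       if true read $            match if
  6  $ read L          true read $               expand L -> S true
  7  $ read true S     true read $               expand S -> epsilon
  8  $ read true       true read $               match true
  9  $ read            read $                    match read
Accept reached after 9 steps.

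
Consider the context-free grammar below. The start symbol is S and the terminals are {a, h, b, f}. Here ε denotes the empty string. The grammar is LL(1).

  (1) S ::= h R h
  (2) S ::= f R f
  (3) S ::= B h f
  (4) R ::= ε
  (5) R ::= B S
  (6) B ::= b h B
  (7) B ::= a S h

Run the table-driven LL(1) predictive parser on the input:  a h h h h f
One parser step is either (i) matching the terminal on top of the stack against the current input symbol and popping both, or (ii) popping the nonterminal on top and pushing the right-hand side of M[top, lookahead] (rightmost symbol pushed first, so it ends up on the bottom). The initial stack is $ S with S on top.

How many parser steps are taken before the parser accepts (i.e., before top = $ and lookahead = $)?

10

      Stack          Input          Action
   1  $ S            a h h h h f $  expand S ::= B h f
   2  $ f h B        a h h h h f $  expand B ::= a S h
   3  $ f h h S a    a h h h h f $  match a
   4  $ f h h S      h h h h f $    expand S ::= h R h
   5  $ f h h h R h  h h h h f $    match h
   6  $ f h h h R    h h h f $      expand R ::= ε
   7  $ f h h h      h h h f $      match h
   8  $ f h h        h h f $        match h
   9  $ f h          h f $          match h
  10  $ f            f $            match f
Accept reached after 10 steps.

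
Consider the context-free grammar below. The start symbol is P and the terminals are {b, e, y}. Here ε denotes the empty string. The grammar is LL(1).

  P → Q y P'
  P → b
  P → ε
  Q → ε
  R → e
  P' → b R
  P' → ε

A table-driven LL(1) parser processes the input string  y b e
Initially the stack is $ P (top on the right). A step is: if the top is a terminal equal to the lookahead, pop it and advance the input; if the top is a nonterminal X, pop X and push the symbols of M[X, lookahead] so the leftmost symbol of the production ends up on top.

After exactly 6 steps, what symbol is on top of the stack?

e

     Stack     Input    Action
  1  $ P       y b e $  expand P → Q y P'
  2  $ P' y Q  y b e $  expand Q → ε
  3  $ P' y    y b e $  match y
  4  $ P'      b e $    expand P' → b R
  5  $ R b     b e $    match b
  6  $ R       e $      expand R → e
Stack after step 6: $ e (top = e).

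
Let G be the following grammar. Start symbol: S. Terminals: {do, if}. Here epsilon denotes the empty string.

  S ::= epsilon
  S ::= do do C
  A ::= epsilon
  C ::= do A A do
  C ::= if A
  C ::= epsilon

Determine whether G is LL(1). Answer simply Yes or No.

Yes

FIRST(S) = {epsilon, do}
FIRST(A) = {epsilon}
FIRST(C) = {epsilon, do, if}
FOLLOW(S) = {$}
FOLLOW(A) = {$, do}
FOLLOW(C) = {$}
Each cell of M receives at most one production.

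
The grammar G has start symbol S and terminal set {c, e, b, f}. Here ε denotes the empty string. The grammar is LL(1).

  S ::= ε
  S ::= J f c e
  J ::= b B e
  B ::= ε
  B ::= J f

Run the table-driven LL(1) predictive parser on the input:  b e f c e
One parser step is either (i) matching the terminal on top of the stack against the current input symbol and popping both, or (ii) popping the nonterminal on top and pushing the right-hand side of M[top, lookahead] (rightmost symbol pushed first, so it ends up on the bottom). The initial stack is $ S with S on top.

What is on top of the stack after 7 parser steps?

     Stack          Input        Action
  1  $ S            b e f c e $  expand S ::= J f c e
  2  $ e c f J      b e f c e $  expand J ::= b B e
  3  $ e c f e B b  b e f c e $  match b
  4  $ e c f e B    e f c e $    expand B ::= ε
  5  $ e c f e      e f c e $    match e
  6  $ e c f        f c e $      match f
  7  $ e c          c e $        match c
Stack after step 7: $ e (top = e).

e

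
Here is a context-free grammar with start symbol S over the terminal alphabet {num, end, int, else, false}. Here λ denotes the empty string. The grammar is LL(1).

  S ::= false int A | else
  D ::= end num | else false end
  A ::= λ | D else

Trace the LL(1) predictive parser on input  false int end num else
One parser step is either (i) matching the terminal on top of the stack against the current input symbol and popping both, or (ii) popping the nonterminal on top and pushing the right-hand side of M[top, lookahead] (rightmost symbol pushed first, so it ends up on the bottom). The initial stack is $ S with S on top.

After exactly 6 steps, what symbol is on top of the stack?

num

     Stack           Input                     Action
  1  $ S             false int end num else $  expand S ::= false int A
  2  $ A int false   false int end num else $  match false
  3  $ A int         int end num else $        match int
  4  $ A             end num else $            expand A ::= D else
  5  $ else D        end num else $            expand D ::= end num
  6  $ else num end  end num else $            match end
Stack after step 6: $ else num (top = num).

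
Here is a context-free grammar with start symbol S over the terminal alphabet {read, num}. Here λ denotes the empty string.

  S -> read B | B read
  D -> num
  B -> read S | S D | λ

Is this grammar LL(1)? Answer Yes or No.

No

FIRST(S) = {read}
FIRST(D) = {num}
FIRST(B) = {λ, read}
FOLLOW(S) = {$, num, read}
FOLLOW(D) = {$, num, read}
FOLLOW(B) = {$, num, read}
Cell M[B, read] receives both B -> read S and B -> S D and B -> λ — the grammar is not LL(1).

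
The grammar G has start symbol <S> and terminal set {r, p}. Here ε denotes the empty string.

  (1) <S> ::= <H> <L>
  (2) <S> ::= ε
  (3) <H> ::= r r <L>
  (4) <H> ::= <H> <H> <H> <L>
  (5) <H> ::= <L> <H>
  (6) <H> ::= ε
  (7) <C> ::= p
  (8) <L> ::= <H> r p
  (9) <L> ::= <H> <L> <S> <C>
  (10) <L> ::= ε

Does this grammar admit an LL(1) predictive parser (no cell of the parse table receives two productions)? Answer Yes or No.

FIRST(<S>) = {ε, p, r}
FIRST(<H>) = {ε, p, r}
FIRST(<C>) = {p}
FIRST(<L>) = {ε, p, r}
FOLLOW(<S>) = {$, p}
FOLLOW(<H>) = {$, p, r}
FOLLOW(<C>) = {$, p, r}
FOLLOW(<L>) = {$, p, r}
Cell M[<H>, $] receives both <H> ::= <H> <H> <H> <L> and <H> ::= <L> <H> and <H> ::= ε — the grammar is not LL(1).

No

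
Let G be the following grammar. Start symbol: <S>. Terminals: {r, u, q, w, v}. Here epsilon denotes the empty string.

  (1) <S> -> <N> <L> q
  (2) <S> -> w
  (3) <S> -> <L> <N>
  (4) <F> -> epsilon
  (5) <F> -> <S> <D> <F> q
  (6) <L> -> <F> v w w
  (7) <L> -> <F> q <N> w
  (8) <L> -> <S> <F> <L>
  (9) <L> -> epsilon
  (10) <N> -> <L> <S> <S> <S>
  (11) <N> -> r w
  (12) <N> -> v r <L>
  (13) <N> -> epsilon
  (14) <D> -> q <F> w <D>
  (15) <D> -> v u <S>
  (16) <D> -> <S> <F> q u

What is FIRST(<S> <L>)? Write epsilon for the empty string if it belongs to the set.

{epsilon, q, r, v, w}

FIRST(<S>): from <S>-><N> <L> q we get {q, r, v, w}; from <S>->w we get {w}; from <S>-><L> <N> we get {epsilon, q, r, v, w}. So FIRST(<S>) = {epsilon, q, r, v, w}.
FIRST(<F>): from <F>->epsilon we get {epsilon}; from <F>-><S> <D> <F> q we get {q, r, v, w}. So FIRST(<F>) = {epsilon, q, r, v, w}.
FIRST(<L>): from <L>-><F> v w w we get {q, r, v, w}; from <L>-><F> q <N> w we get {q, r, v, w}; from <L>-><S> <F> <L> we get {epsilon, q, r, v, w}; from <L>->epsilon we get {epsilon}. So FIRST(<L>) = {epsilon, q, r, v, w}.
FIRST(<D>): from <D>->q <F> w <D> we get {q}; from <D>->v u <S> we get {v}; from <D>-><S> <F> q u we get {q, r, v, w}. So FIRST(<D>) = {q, r, v, w}.
FIRST(<N>): from <N>-><L> <S> <S> <S> we get {epsilon, q, r, v, w}; from <N>->r w we get {r}; from <N>->v r <L> we get {v}; from <N>->epsilon we get {epsilon}. So FIRST(<N>) = {epsilon, q, r, v, w}.
FIRST(<S> <L>): take FIRST of each symbol in turn, carrying on past any symbol whose FIRST contains epsilon; result {epsilon, q, r, v, w}.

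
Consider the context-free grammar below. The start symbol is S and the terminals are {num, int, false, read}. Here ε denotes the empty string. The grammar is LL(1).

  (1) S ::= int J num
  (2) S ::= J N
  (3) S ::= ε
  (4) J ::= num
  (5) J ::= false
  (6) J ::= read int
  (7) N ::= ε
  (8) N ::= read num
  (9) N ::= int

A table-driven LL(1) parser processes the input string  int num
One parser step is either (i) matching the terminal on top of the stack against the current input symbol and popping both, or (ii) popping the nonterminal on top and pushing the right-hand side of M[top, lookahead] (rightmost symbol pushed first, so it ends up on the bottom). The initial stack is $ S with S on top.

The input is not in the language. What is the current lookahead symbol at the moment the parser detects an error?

step 1: stack=$ S  input=int num $  — expand S ::= int J num
step 2: stack=$ num J int  input=int num $  — match int
step 3: stack=$ num J  input=num $  — expand J ::= num
step 4: stack=$ num num  input=num $  — match num
step 5: stack=$ num  input=$  — error: top is terminal num but lookahead is $

$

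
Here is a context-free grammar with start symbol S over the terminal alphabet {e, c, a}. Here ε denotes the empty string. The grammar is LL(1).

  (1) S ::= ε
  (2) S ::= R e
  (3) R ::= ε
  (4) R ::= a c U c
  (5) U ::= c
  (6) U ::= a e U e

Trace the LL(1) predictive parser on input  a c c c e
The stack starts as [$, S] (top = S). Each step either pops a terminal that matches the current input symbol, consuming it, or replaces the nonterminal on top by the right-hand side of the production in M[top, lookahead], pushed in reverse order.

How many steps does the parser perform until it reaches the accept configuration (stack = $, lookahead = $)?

8

step 1: stack=$ S  input=a c c c e $  — expand S ::= R e
step 2: stack=$ e R  input=a c c c e $  — expand R ::= a c U c
step 3: stack=$ e c U c a  input=a c c c e $  — match a
step 4: stack=$ e c U c  input=c c c e $  — match c
step 5: stack=$ e c U  input=c c e $  — expand U ::= c
step 6: stack=$ e c c  input=c c e $  — match c
step 7: stack=$ e c  input=c e $  — match c
step 8: stack=$ e  input=e $  — match e
Accept reached after 8 steps.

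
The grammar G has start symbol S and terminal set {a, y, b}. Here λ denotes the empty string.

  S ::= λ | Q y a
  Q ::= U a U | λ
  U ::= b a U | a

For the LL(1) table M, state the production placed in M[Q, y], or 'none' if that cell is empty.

Q ::= λ

FIRST(U): from U::=b a U we get {b}; from U::=a we get {a}. So FIRST(U) = {a, b}.
FIRST(Q): from Q::=U a U we get {a, b}; from Q::=λ we get {λ}. So FIRST(Q) = {λ, a, b}.
FIRST(S): from S::=λ we get {λ}; from S::=Q y a we get {a, b, y}. So FIRST(S) = {λ, a, b, y}.
FOLLOW(S) includes $ since S is the start symbol.
FOLLOW(Q): in S::=Q y a, Q is followed by y a with FIRST {y}. Thus FOLLOW(Q) = {y}.
For Q ::= U a U: FIRST(U a U) = {a, b}, so it goes in M[Q, t] for t ∈ {a, b}.
For Q ::= λ: FIRST(λ) = {λ}, so it goes in M[Q, t] for t ∈ {}; since λ ∈ FIRST, also for every t ∈ FOLLOW(Q) = {y}.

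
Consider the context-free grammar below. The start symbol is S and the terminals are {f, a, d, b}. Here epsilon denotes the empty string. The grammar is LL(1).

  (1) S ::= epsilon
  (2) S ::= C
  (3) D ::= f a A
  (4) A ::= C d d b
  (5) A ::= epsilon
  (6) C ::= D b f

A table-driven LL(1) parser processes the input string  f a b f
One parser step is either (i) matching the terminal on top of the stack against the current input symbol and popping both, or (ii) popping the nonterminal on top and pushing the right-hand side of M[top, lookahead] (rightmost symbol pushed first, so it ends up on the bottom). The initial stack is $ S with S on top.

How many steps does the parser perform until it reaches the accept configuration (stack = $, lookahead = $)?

step 1: stack=$ S  input=f a b f $  — expand S ::= C
step 2: stack=$ C  input=f a b f $  — expand C ::= D b f
step 3: stack=$ f b D  input=f a b f $  — expand D ::= f a A
step 4: stack=$ f b A a f  input=f a b f $  — match f
step 5: stack=$ f b A a  input=a b f $  — match a
step 6: stack=$ f b A  input=b f $  — expand A ::= epsilon
step 7: stack=$ f b  input=b f $  — match b
step 8: stack=$ f  input=f $  — match f
Accept reached after 8 steps.

8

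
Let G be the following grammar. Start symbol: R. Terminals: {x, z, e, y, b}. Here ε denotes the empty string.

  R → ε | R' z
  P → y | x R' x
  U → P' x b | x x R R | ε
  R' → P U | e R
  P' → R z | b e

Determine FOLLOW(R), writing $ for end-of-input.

{$, e, x, y, z}

FIRST(P): from P→y we get {y}; from P→x R' x we get {x}. So FIRST(P) = {x, y}.
FIRST(R'): from R'→P U we get {x, y}; from R'→e R we get {e}. So FIRST(R') = {e, x, y}.
FIRST(R): from R→ε we get {ε}; from R→R' z we get {e, x, y}. So FIRST(R) = {ε, e, x, y}.
FIRST(P'): from P'→R z we get {e, x, y, z}; from P'→b e we get {b}. So FIRST(P') = {b, e, x, y, z}.
FIRST(U): from U→P' x b we get {b, e, x, y, z}; from U→x x R R we get {x}; from U→ε we get {ε}. So FIRST(U) = {ε, b, e, x, y, z}.
FOLLOW(R) includes $ since R is the start symbol.
FOLLOW(R'): in R→R' z, R' is followed by z with FIRST {z}; in P→x R' x, R' is followed by x with FIRST {x}. Thus FOLLOW(R') = {x, z}.
FOLLOW(P): in R'→P U, P is followed by U with FIRST {ε, b, e, x, y, z}; in R'→P U, the suffix after P is nullable, so FOLLOW(P) ⊇ FOLLOW(R') = {x, z}. Thus FOLLOW(P) = {b, e, x, y, z}.
FOLLOW(U): in R'→P U, the suffix after U is empty, so FOLLOW(U) ⊇ FOLLOW(R') = {x, z}. Thus FOLLOW(U) = {x, z}.
FOLLOW(R): in U→x x R R (occurrence 1), R is followed by R with FIRST {ε, e, x, y}; in U→x x R R (occurrence 1), the suffix after R is nullable, so FOLLOW(R) ⊇ FOLLOW(U) = {x, z}; in U→x x R R (occurrence 2), the suffix after R is empty, so FOLLOW(R) ⊇ FOLLOW(U) = {x, z}; in R'→e R, the suffix after R is empty, so FOLLOW(R) ⊇ FOLLOW(R') = {x, z}; in P'→R z, R is followed by z with FIRST {z}. Thus FOLLOW(R) = {$, e, x, y, z}.
FOLLOW(P'): in U→P' x b, P' is followed by x b with FIRST {x}. Thus FOLLOW(P') = {x}.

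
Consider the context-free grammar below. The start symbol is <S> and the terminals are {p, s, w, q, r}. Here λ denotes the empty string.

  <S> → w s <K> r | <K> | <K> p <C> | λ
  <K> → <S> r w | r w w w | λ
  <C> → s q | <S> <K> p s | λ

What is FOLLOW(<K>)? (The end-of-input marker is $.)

FIRST(<S>): from <S>→w s <K> r we get {w}; from <S>→<K> we get {λ, p, r, w}; from <S>→<K> p <C> we get {p, r, w}; from <S>→λ we get {λ}. So FIRST(<S>) = {λ, p, r, w}.
FIRST(<K>): from <K>→<S> r w we get {p, r, w}; from <K>→r w w w we get {r}; from <K>→λ we get {λ}. So FIRST(<K>) = {λ, p, r, w}.
FIRST(<C>): from <C>→s q we get {s}; from <C>→<S> <K> p s we get {p, r, w}; from <C>→λ we get {λ}. So FIRST(<C>) = {λ, p, r, s, w}.
FOLLOW(<S>) includes $ since <S> is the start symbol.
FOLLOW(<S>): in <K>→<S> r w, <S> is followed by r w with FIRST {r}; in <C>→<S> <K> p s, <S> is followed by <K> p s with FIRST {p, r, w}. Thus FOLLOW(<S>) = {$, p, r, w}.
FOLLOW(<K>): in <S>→w s <K> r, <K> is followed by r with FIRST {r}; in <S>→<K>, the suffix after <K> is empty, so FOLLOW(<K>) ⊇ FOLLOW(<S>) = {$, p, r, w}; in <S>→<K> p <C>, <K> is followed by p <C> with FIRST {p}; in <C>→<S> <K> p s, <K> is followed by p s with FIRST {p}. Thus FOLLOW(<K>) = {$, p, r, w}.
FOLLOW(<C>): in <S>→<K> p <C>, the suffix after <C> is empty, so FOLLOW(<C>) ⊇ FOLLOW(<S>) = {$, p, r, w}. Thus FOLLOW(<C>) = {$, p, r, w}.

{$, p, r, w}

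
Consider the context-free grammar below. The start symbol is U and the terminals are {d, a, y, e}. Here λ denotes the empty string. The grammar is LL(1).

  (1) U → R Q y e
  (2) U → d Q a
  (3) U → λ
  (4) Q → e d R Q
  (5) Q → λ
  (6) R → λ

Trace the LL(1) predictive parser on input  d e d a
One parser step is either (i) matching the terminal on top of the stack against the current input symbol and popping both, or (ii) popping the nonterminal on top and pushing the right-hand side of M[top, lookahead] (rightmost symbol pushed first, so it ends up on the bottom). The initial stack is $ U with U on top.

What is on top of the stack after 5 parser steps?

R

step 1: stack=$ U  input=d e d a $  — expand U → d Q a
step 2: stack=$ a Q d  input=d e d a $  — match d
step 3: stack=$ a Q  input=e d a $  — expand Q → e d R Q
step 4: stack=$ a Q R d e  input=e d a $  — match e
step 5: stack=$ a Q R d  input=d a $  — match d
Stack after step 5: $ a Q R (top = R).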